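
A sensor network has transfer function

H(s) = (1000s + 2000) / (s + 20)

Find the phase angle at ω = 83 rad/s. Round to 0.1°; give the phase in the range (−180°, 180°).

12.2°

Substitute s = j83:
Numerator: 1000(j83) + 2000 = 2000 + j83000
Denominator: (j83) + 20 = 20 + j83
|N| = √(2000² + 83000²) ≈ 83024, ∠N ≈ 88.62°
|D| = √(20² + 83²) ≈ 85.376, ∠D ≈ 76.45°
∠H = 88.62° − 76.45° = 12.17°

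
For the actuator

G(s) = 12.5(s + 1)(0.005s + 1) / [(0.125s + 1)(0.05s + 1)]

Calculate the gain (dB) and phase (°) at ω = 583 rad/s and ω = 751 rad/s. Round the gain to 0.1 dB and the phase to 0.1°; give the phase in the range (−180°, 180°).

ω = 583: 20.5 dB, -16.3°; ω = 751: 20.3 dB, -12.9°

At ω = 583 rad/s:
zero (1 + j583·1) = 1 + j583 → |·| ≈ 583, ∠ ≈ 89.90°
zero (1 + j583·0.005) = 1 + j2.915 → |·| ≈ 3.0818, ∠ ≈ 71.07°
pole (1 + j583·0.125) = 1 + j72.875 → |·| ≈ 72.882, ∠ ≈ 89.21°
pole (1 + j583·0.05) = 1 + j29.15 → |·| ≈ 29.167, ∠ ≈ 88.04°
|G| = 12.5 · 583 · 3.0818 / (72.882 · 29.167) ≈ 10.565
Gain = 20 log₁₀(10.565) ≈ 20.48 dB
∠G = (89.90° + 71.07°) − (89.21° + 88.04°) = -16.28°

At ω = 751 rad/s:
zero (1 + j751·1) = 1 + j751 → |·| ≈ 751, ∠ ≈ 89.92°
zero (1 + j751·0.005) = 1 + j3.755 → |·| ≈ 3.8859, ∠ ≈ 75.09°
pole (1 + j751·0.125) = 1 + j93.875 → |·| ≈ 93.88, ∠ ≈ 89.39°
pole (1 + j751·0.05) = 1 + j37.55 → |·| ≈ 37.563, ∠ ≈ 88.47°
|G| = 12.5 · 751 · 3.8859 / (93.88 · 37.563) ≈ 10.344
Gain = 20 log₁₀(10.344) ≈ 20.29 dB
∠G = (89.92° + 75.09°) − (89.39° + 88.47°) = -12.85°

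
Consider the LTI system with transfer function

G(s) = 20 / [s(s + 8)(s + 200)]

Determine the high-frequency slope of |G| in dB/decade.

-60 dB/decade

Each pole contributes −20 dB/decade at high frequency; each zero contributes +20 dB/decade.
Net: 0 zero(s) − 3 pole(s) → -60 dB/decade.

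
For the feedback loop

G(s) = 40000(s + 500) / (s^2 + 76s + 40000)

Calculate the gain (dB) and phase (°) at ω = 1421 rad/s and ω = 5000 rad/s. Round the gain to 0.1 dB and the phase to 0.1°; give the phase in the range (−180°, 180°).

At s = jω = j1421:
zero (s+500): 500 + j1421 → |·| = √(500²+1421²) = √2269241 ≈ 1506.4, ∠ = arctan(1421/500) ≈ 70.61°
quadratic: (j1421)² + 76·j1421 + 40000 = -1979241 + j107996 → |·| ≈ 1.9822e+06, ∠ ≈ 176.88°
|G| = 40000 · 1506.4 / 1.9822e+06 ≈ 30.399
Gain = 20 log₁₀(30.399) ≈ 29.66 dB
∠G = 70.61° − 176.88° = -106.27°

At s = jω = j5000:
zero (s+500): 500 + j5000 → |·| = √(500²+5000²) = √25250000 ≈ 5024.9, ∠ = arctan(5000/500) ≈ 84.29°
quadratic: (j5000)² + 76·j5000 + 40000 = -24960000 + j380000 → |·| ≈ 2.4963e+07, ∠ ≈ 179.13°
|G| = 40000 · 5024.9 / 2.4963e+07 ≈ 8.0518
Gain = 20 log₁₀(8.0518) ≈ 18.12 dB
∠G = 84.29° − 179.13° = -94.84°

ω = 1421: 29.7 dB, -106.3°; ω = 5000: 18.1 dB, -94.8°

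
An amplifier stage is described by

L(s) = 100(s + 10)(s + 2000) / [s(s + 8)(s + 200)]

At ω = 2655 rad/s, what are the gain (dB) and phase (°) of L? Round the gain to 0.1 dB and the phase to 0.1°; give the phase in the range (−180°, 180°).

-26.6 dB, -122.7°

At s = jω = j2655:
zero (s+10): 10 + j2655 → |·| = √(10²+2655²) = √7049125 ≈ 2655, ∠ = arctan(2655/10) ≈ 89.78°
zero (s+2000): 2000 + j2655 → |·| = √(2000²+2655²) = √11049025 ≈ 3324, ∠ = arctan(2655/2000) ≈ 53.01°
pole (s+8): 8 + j2655 → |·| = √(8²+2655²) = √7049089 ≈ 2655, ∠ = arctan(2655/8) ≈ 89.83°
pole (s+200): 200 + j2655 → |·| = √(200²+2655²) = √7089025 ≈ 2662.5, ∠ = arctan(2655/200) ≈ 85.69°
pole at origin: |s| = 2655, ∠ = 90.00° (in denominator)
|L| = 100 · 8.8252e+06 / 1.8768e+10 ≈ 0.047023
Gain = 20 log₁₀(0.047023) ≈ -26.55 dB
∠L = 142.79° − 265.52° = -122.73°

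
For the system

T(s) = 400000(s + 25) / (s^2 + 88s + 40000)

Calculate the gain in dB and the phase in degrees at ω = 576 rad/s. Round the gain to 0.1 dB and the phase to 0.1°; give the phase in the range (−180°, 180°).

At s = jω = j576:
zero (s+25): 25 + j576 → |·| = √(25²+576²) = √332401 ≈ 576.54, ∠ = arctan(576/25) ≈ 87.51°
quadratic: (j576)² + 88·j576 + 40000 = -291776 + j50688 → |·| ≈ 2.9615e+05, ∠ ≈ 170.14°
|T| = 400000 · 576.54 / 2.9615e+05 ≈ 778.71
Gain = 20 log₁₀(778.71) ≈ 57.83 dB
∠T = 87.51° − 170.14° = -82.63°

57.8 dB, -82.6°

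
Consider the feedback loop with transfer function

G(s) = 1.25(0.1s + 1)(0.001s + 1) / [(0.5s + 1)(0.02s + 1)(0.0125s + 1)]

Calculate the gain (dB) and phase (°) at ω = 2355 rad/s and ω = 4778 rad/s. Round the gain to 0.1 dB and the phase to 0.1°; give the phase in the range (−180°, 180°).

ω = 2355: -66.7 dB, -110.0°; ω = 4778: -73.4 dB, -100.4°

At ω = 2355 rad/s:
zero (1 + j2355·0.1) = 1 + j235.5 → |·| ≈ 235.5, ∠ ≈ 89.76°
zero (1 + j2355·0.001) = 1 + j2.355 → |·| ≈ 2.5585, ∠ ≈ 66.99°
pole (1 + j2355·0.5) = 1 + j1177.5 → |·| ≈ 1177.5, ∠ ≈ 89.95°
pole (1 + j2355·0.02) = 1 + j47.1 → |·| ≈ 47.111, ∠ ≈ 88.78°
pole (1 + j2355·0.0125) = 1 + j29.4375 → |·| ≈ 29.454, ∠ ≈ 88.05°
|G| = 1.25 · 235.5 · 2.5585 / (1177.5 · 47.111 · 29.454) ≈ 0.00046096
Gain = 20 log₁₀(0.00046096) ≈ -66.73 dB
∠G = (89.76° + 66.99°) − (89.95° + 88.78° + 88.05°) = -110.03°

At ω = 4778 rad/s:
zero (1 + j4778·0.1) = 1 + j477.8 → |·| ≈ 477.8, ∠ ≈ 89.88°
zero (1 + j4778·0.001) = 1 + j4.778 → |·| ≈ 4.8815, ∠ ≈ 78.18°
pole (1 + j4778·0.5) = 1 + j2389 → |·| ≈ 2389, ∠ ≈ 89.98°
pole (1 + j4778·0.02) = 1 + j95.56 → |·| ≈ 95.565, ∠ ≈ 89.40°
pole (1 + j4778·0.0125) = 1 + j59.725 → |·| ≈ 59.733, ∠ ≈ 89.04°
|G| = 1.25 · 477.8 · 4.8815 / (2389 · 95.565 · 59.733) ≈ 0.00021379
Gain = 20 log₁₀(0.00021379) ≈ -73.40 dB
∠G = (89.88° + 78.18°) − (89.98° + 89.40° + 89.04°) = -100.36°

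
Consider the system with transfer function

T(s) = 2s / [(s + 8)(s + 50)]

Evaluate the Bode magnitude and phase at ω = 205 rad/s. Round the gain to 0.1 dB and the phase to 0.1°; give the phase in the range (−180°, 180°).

At s = jω = j205:
zero at origin: s = j205 → |·| = 205, ∠ = 90.00°
pole (s+8): 8 + j205 → |·| = √(8²+205²) = √42089 ≈ 205.16, ∠ = arctan(205/8) ≈ 87.77°
pole (s+50): 50 + j205 → |·| = √(50²+205²) = √44525 ≈ 211.01, ∠ = arctan(205/50) ≈ 76.29°
|T| = 2 · 205 / 43291 ≈ 0.0094708
Gain = 20 log₁₀(0.0094708) ≈ -40.47 dB
∠T = 90.00° − 164.06° = -74.06°

-40.5 dB, -74.1°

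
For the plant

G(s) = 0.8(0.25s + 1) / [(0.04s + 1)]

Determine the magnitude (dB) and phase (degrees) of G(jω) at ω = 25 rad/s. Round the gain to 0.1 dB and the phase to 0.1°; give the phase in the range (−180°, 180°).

At ω = 25 rad/s:
zero (1 + j25·0.25) = 1 + j6.25 → |·| ≈ 6.3295, ∠ ≈ 80.91°
pole (1 + j25·0.04) = 1 + j1 → |·| ≈ 1.4142, ∠ ≈ 45.00°
|G| = 0.8 · 6.3295 / (1.4142) ≈ 3.5805
Gain = 20 log₁₀(3.5805) ≈ 11.08 dB
∠G = (80.91°) − (45.00°) = 35.91°

11.1 dB, 35.9°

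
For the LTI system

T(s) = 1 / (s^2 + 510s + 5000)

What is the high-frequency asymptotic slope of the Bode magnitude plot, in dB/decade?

Each pole contributes −20 dB/decade at high frequency; each zero contributes +20 dB/decade.
Net: 0 zero(s) − 2 pole(s) → -40 dB/decade.

-40 dB/decade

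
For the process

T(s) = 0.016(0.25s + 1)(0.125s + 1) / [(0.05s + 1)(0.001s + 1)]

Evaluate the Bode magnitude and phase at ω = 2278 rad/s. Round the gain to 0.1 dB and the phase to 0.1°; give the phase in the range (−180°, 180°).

19.2 dB, 23.9°

At ω = 2278 rad/s:
zero (1 + j2278·0.25) = 1 + j569.5 → |·| ≈ 569.5, ∠ ≈ 89.90°
zero (1 + j2278·0.125) = 1 + j284.75 → |·| ≈ 284.75, ∠ ≈ 89.80°
pole (1 + j2278·0.05) = 1 + j113.9 → |·| ≈ 113.9, ∠ ≈ 89.50°
pole (1 + j2278·0.001) = 1 + j2.278 → |·| ≈ 2.4878, ∠ ≈ 66.30°
|T| = 0.016 · 569.5 · 284.75 / (113.9 · 2.4878) ≈ 9.1567
Gain = 20 log₁₀(9.1567) ≈ 19.23 dB
∠T = (89.90° + 89.80°) − (89.50° + 66.30°) = 23.90°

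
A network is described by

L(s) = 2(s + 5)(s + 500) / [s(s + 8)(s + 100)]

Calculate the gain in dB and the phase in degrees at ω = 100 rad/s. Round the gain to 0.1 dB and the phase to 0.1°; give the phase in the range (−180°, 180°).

At s = jω = j100:
zero (s+5): 5 + j100 → |·| = √(5²+100²) = √10025 ≈ 100.12, ∠ = arctan(100/5) ≈ 87.14°
zero (s+500): 500 + j100 → |·| = √(500²+100²) = √260000 ≈ 509.9, ∠ = arctan(100/500) ≈ 11.31°
pole (s+8): 8 + j100 → |·| = √(8²+100²) = √10064 ≈ 100.32, ∠ = arctan(100/8) ≈ 85.43°
pole (s+100): 100 + j100 → |·| = √(100²+100²) = √20000 ≈ 141.42, ∠ = arctan(100/100) ≈ 45.00°
pole at origin: |s| = 100, ∠ = 90.00° (in denominator)
|L| = 2 · 51051 / 1.4187e+06 ≈ 0.071969
Gain = 20 log₁₀(0.071969) ≈ -22.86 dB
∠L = 98.45° − 220.43° = -121.98°

-22.9 dB, -122.0°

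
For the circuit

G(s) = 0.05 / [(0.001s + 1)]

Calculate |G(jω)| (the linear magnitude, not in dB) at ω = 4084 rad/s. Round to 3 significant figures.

At ω = 4084 rad/s:
pole (1 + j4084·0.001) = 1 + j4.084 → |·| ≈ 4.2046, ∠ ≈ 76.24°
|G| = 0.05 · 1 / (4.2046) ≈ 0.011892

0.0119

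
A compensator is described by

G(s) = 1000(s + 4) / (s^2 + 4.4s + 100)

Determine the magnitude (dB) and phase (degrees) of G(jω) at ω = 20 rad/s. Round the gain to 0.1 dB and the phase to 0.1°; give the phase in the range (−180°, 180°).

At s = jω = j20:
zero (s+4): 4 + j20 → |·| = √(4²+20²) = √416 ≈ 20.396, ∠ = arctan(20/4) ≈ 78.69°
quadratic: (j20)² + 4.4·j20 + 100 = -300 + j88 → |·| ≈ 312.64, ∠ ≈ 163.65°
|G| = 1000 · 20.396 / 312.64 ≈ 65.238
Gain = 20 log₁₀(65.238) ≈ 36.29 dB
∠G = 78.69° − 163.65° = -84.96°

36.3 dB, -85.0°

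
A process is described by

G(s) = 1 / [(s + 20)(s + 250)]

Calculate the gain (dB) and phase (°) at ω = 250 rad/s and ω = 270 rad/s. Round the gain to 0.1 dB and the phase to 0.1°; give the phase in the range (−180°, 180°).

At s = jω = j250:
pole (s+20): 20 + j250 → |·| = √(20²+250²) = √62900 ≈ 250.8, ∠ = arctan(250/20) ≈ 85.43°
pole (s+250): 250 + j250 → |·| = √(250²+250²) = √125000 ≈ 353.55, ∠ = arctan(250/250) ≈ 45.00°
|G| = 1 / 88670 ≈ 1.1278e-05
Gain = 20 log₁₀(1.1278e-05) ≈ -98.96 dB
∠G = 0.00° − 130.43° = -130.43°

At s = jω = j270:
pole (s+20): 20 + j270 → |·| = √(20²+270²) = √73300 ≈ 270.74, ∠ = arctan(270/20) ≈ 85.76°
pole (s+250): 250 + j270 → |·| = √(250²+270²) = √135400 ≈ 367.97, ∠ = arctan(270/250) ≈ 47.20°
|G| = 1 / 99624 ≈ 1.0038e-05
Gain = 20 log₁₀(1.0038e-05) ≈ -99.97 dB
∠G = 0.00° − 132.96° = -132.96°

ω = 250: -99.0 dB, -130.4°; ω = 270: -100.0 dB, -133.0°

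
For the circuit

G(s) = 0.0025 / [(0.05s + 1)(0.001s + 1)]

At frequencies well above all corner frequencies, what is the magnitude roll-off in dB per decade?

Each pole contributes −20 dB/decade at high frequency; each zero contributes +20 dB/decade.
Net: 0 zero(s) − 2 pole(s) → -40 dB/decade.

-40 dB/decade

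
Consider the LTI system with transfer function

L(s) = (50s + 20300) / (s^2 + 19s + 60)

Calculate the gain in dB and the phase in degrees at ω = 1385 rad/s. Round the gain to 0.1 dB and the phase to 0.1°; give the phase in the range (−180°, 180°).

Substitute s = j1385:
Numerator: 50(j1385) + 20300 = 20300 + j69250
Denominator: (j1385)^2 + 19(j1385) + 60 = -1918165 + j26315
|N| = √(20300² + 69250²) ≈ 72164, ∠N ≈ 73.66°
|D| = √(1918165² + 26315²) ≈ 1.9183e+06, ∠D ≈ 179.21°
|L| = 72164 / 1.9183e+06 ≈ 0.037619
Gain = 20 log₁₀(0.037619) ≈ -28.49 dB
∠L = 73.66° − 179.21° = -105.55°

-28.5 dB, -105.6°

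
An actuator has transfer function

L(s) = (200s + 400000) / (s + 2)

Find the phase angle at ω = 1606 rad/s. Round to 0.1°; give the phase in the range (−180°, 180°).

Substitute s = j1606:
Numerator: 200(j1606) + 400000 = 400000 + j321200
Denominator: (j1606) + 2 = 2 + j1606
|N| = √(400000² + 321200²) ≈ 5.13e+05, ∠N ≈ 38.76°
|D| = √(2² + 1606²) ≈ 1606, ∠D ≈ 89.93°
∠L = 38.76° − 89.93° = -51.17°

-51.2°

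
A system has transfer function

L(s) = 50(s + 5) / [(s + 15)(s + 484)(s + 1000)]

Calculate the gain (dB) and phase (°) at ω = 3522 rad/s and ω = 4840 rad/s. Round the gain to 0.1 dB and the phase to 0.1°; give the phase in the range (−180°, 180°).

At s = jω = j3522:
zero (s+5): 5 + j3522 → |·| = √(5²+3522²) = √12404509 ≈ 3522, ∠ = arctan(3522/5) ≈ 89.92°
pole (s+15): 15 + j3522 → |·| = √(15²+3522²) = √12404709 ≈ 3522, ∠ = arctan(3522/15) ≈ 89.76°
pole (s+484): 484 + j3522 → |·| = √(484²+3522²) = √12638740 ≈ 3555.1, ∠ = arctan(3522/484) ≈ 82.18°
pole (s+1000): 1000 + j3522 → |·| = √(1000²+3522²) = √13404484 ≈ 3661.2, ∠ = arctan(3522/1000) ≈ 74.15°
|L| = 50 · 3522 / 4.5842e+10 ≈ 3.8415e-06
Gain = 20 log₁₀(3.8415e-06) ≈ -108.31 dB
∠L = 89.92° − 246.09° = -156.17°

At s = jω = j4840:
zero (s+5): 5 + j4840 → |·| = √(5²+4840²) = √23425625 ≈ 4840, ∠ = arctan(4840/5) ≈ 89.94°
pole (s+15): 15 + j4840 → |·| = √(15²+4840²) = √23425825 ≈ 4840, ∠ = arctan(4840/15) ≈ 89.82°
pole (s+484): 484 + j4840 → |·| = √(484²+4840²) = √23659856 ≈ 4864.1, ∠ = arctan(4840/484) ≈ 84.29°
pole (s+1000): 1000 + j4840 → |·| = √(1000²+4840²) = √24425600 ≈ 4942.2, ∠ = arctan(4840/1000) ≈ 78.33°
|L| = 50 · 4840 / 1.1635e+11 ≈ 2.0799e-06
Gain = 20 log₁₀(2.0799e-06) ≈ -113.64 dB
∠L = 89.94° − 252.44° = -162.50°

ω = 3522: -108.3 dB, -156.2°; ω = 4840: -113.6 dB, -162.5°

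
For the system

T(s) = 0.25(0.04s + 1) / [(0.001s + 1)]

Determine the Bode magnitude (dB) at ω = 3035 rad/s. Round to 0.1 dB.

19.6 dB

At ω = 3035 rad/s:
zero (1 + j3035·0.04) = 1 + j121.4 → |·| ≈ 121.4, ∠ ≈ 89.53°
pole (1 + j3035·0.001) = 1 + j3.035 → |·| ≈ 3.1955, ∠ ≈ 71.76°
|T| = 0.25 · 121.4 / (3.1955) ≈ 9.4977
Gain = 20 log₁₀(9.4977) ≈ 19.55 dB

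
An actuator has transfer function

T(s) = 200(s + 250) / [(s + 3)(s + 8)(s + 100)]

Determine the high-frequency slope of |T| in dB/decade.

-40 dB/decade

Each pole contributes −20 dB/decade at high frequency; each zero contributes +20 dB/decade.
Net: 1 zero(s) − 3 pole(s) → -40 dB/decade.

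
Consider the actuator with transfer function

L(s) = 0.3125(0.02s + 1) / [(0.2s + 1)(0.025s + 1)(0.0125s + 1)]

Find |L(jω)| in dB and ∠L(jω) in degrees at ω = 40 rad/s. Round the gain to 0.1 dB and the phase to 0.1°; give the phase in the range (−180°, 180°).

-30.1 dB, -115.8°

At ω = 40 rad/s:
zero (1 + j40·0.02) = 1 + j0.8 → |·| ≈ 1.2806, ∠ ≈ 38.66°
pole (1 + j40·0.2) = 1 + j8 → |·| ≈ 8.0623, ∠ ≈ 82.87°
pole (1 + j40·0.025) = 1 + j1 → |·| ≈ 1.4142, ∠ ≈ 45.00°
pole (1 + j40·0.0125) = 1 + j0.5 → |·| ≈ 1.118, ∠ ≈ 26.57°
|L| = 0.3125 · 1.2806 / (8.0623 · 1.4142 · 1.118) ≈ 0.031394
Gain = 20 log₁₀(0.031394) ≈ -30.06 dB
∠L = (38.66°) − (82.87° + 45.00° + 26.57°) = -115.78°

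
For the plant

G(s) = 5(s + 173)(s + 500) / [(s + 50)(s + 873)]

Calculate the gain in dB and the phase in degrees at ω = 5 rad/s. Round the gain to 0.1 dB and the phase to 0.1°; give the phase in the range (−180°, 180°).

At s = jω = j5:
zero (s+173): 173 + j5 → |·| = √(173²+5²) = √29954 ≈ 173.07, ∠ = arctan(5/173) ≈ 1.66°
zero (s+500): 500 + j5 → |·| = √(500²+5²) = √250025 ≈ 500.02, ∠ = arctan(5/500) ≈ 0.57°
pole (s+50): 50 + j5 → |·| = √(50²+5²) = √2525 ≈ 50.249, ∠ = arctan(5/50) ≈ 5.71°
pole (s+873): 873 + j5 → |·| = √(873²+5²) = √762154 ≈ 873.01, ∠ = arctan(5/873) ≈ 0.33°
|G| = 5 · 86538 / 43868 ≈ 9.8635
Gain = 20 log₁₀(9.8635) ≈ 19.88 dB
∠G = 2.23° − 6.04° = -3.81°

19.9 dB, -3.8°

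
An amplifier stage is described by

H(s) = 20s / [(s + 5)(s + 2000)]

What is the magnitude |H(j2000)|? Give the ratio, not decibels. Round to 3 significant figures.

At s = jω = j2000:
zero at origin: s = j2000 → |·| = 2000, ∠ = 90.00°
pole (s+5): 5 + j2000 → |·| = √(5²+2000²) = √4000025 ≈ 2000, ∠ = arctan(2000/5) ≈ 89.86°
pole (s+2000): 2000 + j2000 → |·| = √(2000²+2000²) = √8000000 ≈ 2828.4, ∠ = arctan(2000/2000) ≈ 45.00°
|H| = 20 · 2000 / 5.6568e+06 ≈ 0.0070711

0.00707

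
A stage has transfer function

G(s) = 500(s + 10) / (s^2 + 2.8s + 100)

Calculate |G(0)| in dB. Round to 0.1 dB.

34.0 dB

G(0) = 500·10 / 100 = 50
20 log₁₀(50) ≈ 33.98 dB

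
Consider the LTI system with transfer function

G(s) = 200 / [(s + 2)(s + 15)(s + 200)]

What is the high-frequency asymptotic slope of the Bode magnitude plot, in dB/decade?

Each pole contributes −20 dB/decade at high frequency; each zero contributes +20 dB/decade.
Net: 0 zero(s) − 3 pole(s) → -60 dB/decade.

-60 dB/decade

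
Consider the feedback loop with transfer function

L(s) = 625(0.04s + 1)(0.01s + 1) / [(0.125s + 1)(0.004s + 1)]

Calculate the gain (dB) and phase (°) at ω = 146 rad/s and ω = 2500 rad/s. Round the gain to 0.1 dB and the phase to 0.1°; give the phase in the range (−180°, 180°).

ω = 146: 49.8 dB, 18.7°; ω = 2500: 53.9 dB, 3.0°

At ω = 146 rad/s:
zero (1 + j146·0.04) = 1 + j5.84 → |·| ≈ 5.925, ∠ ≈ 80.28°
zero (1 + j146·0.01) = 1 + j1.46 → |·| ≈ 1.7696, ∠ ≈ 55.59°
pole (1 + j146·0.125) = 1 + j18.25 → |·| ≈ 18.277, ∠ ≈ 86.86°
pole (1 + j146·0.004) = 1 + j0.584 → |·| ≈ 1.158, ∠ ≈ 30.28°
|L| = 625 · 5.925 · 1.7696 / (18.277 · 1.158) ≈ 309.62
Gain = 20 log₁₀(309.62) ≈ 49.82 dB
∠L = (80.28° + 55.59°) − (86.86° + 30.28°) = 18.73°

At ω = 2500 rad/s:
zero (1 + j2500·0.04) = 1 + j100 → |·| ≈ 100, ∠ ≈ 89.43°
zero (1 + j2500·0.01) = 1 + j25 → |·| ≈ 25.02, ∠ ≈ 87.71°
pole (1 + j2500·0.125) = 1 + j312.5 → |·| ≈ 312.5, ∠ ≈ 89.82°
pole (1 + j2500·0.004) = 1 + j10 → |·| ≈ 10.05, ∠ ≈ 84.29°
|L| = 625 · 100 · 25.02 / (312.5 · 10.05) ≈ 497.91
Gain = 20 log₁₀(497.91) ≈ 53.94 dB
∠L = (89.43° + 87.71°) − (89.82° + 84.29°) = 3.03°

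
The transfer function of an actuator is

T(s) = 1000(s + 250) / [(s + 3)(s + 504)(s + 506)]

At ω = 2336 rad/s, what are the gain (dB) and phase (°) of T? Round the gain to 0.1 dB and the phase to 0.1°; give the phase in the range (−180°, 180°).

At s = jω = j2336:
zero (s+250): 250 + j2336 → |·| = √(250²+2336²) = √5519396 ≈ 2349.3, ∠ = arctan(2336/250) ≈ 83.89°
pole (s+3): 3 + j2336 → |·| = √(3²+2336²) = √5456905 ≈ 2336, ∠ = arctan(2336/3) ≈ 89.93°
pole (s+504): 504 + j2336 → |·| = √(504²+2336²) = √5710912 ≈ 2389.8, ∠ = arctan(2336/504) ≈ 77.82°
pole (s+506): 506 + j2336 → |·| = √(506²+2336²) = √5712932 ≈ 2390.2, ∠ = arctan(2336/506) ≈ 77.78°
|T| = 1000 · 2349.3 / 1.3343e+10 ≈ 0.00017607
Gain = 20 log₁₀(0.00017607) ≈ -75.09 dB
∠T = 83.89° − 245.53° = -161.64°

-75.1 dB, -161.6°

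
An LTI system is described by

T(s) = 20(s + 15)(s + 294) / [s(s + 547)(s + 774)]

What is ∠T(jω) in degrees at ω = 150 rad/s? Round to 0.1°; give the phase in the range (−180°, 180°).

At s = jω = j150:
zero (s+15): 15 + j150 → |·| = √(15²+150²) = √22725 ≈ 150.75, ∠ = arctan(150/15) ≈ 84.29°
zero (s+294): 294 + j150 → |·| = √(294²+150²) = √108936 ≈ 330.05, ∠ = arctan(150/294) ≈ 27.03°
pole (s+547): 547 + j150 → |·| = √(547²+150²) = √321709 ≈ 567.19, ∠ = arctan(150/547) ≈ 15.33°
pole (s+774): 774 + j150 → |·| = √(774²+150²) = √621576 ≈ 788.4, ∠ = arctan(150/774) ≈ 10.97°
pole at origin: |s| = 150, ∠ = 90.00° (in denominator)
∠T = 111.32° − 116.30° = -4.98°

-5.0°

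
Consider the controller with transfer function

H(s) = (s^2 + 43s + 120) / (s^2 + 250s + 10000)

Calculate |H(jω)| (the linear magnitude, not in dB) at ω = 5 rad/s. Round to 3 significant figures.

Substitute s = j5:
Numerator: (j5)^2 + 43(j5) + 120 = 95 + j215
Denominator: (j5)^2 + 250(j5) + 10000 = 9975 + j1250
|N| = √(95² + 215²) ≈ 235.05, ∠N ≈ 66.16°
|D| = √(9975² + 1250²) ≈ 10053, ∠D ≈ 7.14°
|H| = 235.05 / 10053 ≈ 0.023381

0.0234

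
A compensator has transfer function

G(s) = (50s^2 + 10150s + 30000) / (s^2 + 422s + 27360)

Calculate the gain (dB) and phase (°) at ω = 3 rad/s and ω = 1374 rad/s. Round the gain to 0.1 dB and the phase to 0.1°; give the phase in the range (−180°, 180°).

Substitute s = j3:
Numerator: 50(j3)^2 + 10150(j3) + 30000 = 29550 + j30450
Denominator: (j3)^2 + 422(j3) + 27360 = 27351 + j1266
|N| = √(29550² + 30450²) ≈ 42431, ∠N ≈ 45.86°
|D| = √(27351² + 1266²) ≈ 27380, ∠D ≈ 2.65°
|G| = 42431 / 27380 ≈ 1.5497
Gain = 20 log₁₀(1.5497) ≈ 3.80 dB
∠G = 45.86° − 2.65° = 43.21°

Substitute s = j1374:
Numerator: 50(j1374)^2 + 10150(j1374) + 30000 = -94363800 + j13946100
Denominator: (j1374)^2 + 422(j1374) + 27360 = -1860516 + j579828
|N| = √(94363800² + 13946100²) ≈ 9.5389e+07, ∠N ≈ 171.59°
|D| = √(1860516² + 579828²) ≈ 1.9488e+06, ∠D ≈ 162.69°
|G| = 9.5389e+07 / 1.9488e+06 ≈ 48.948
Gain = 20 log₁₀(48.948) ≈ 33.79 dB
∠G = 171.59° − 162.69° = 8.90°

ω = 3: 3.8 dB, 43.2°; ω = 1374: 33.8 dB, 8.9°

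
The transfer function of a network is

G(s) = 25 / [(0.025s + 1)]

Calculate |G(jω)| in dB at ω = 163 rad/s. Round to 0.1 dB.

15.5 dB

At ω = 163 rad/s:
pole (1 + j163·0.025) = 1 + j4.075 → |·| ≈ 4.1959, ∠ ≈ 76.21°
|G| = 25 · 1 / (4.1959) ≈ 5.9582
Gain = 20 log₁₀(5.9582) ≈ 15.50 dB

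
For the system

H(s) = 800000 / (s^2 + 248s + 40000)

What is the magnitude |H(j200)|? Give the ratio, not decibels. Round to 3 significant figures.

At s = jω = j200:
quadratic: (j200)² + 248·j200 + 40000 = 0 + j49600 → |·| ≈ 49600, ∠ ≈ 90.00°
|H| = 800000 / 49600 ≈ 16.129

16.1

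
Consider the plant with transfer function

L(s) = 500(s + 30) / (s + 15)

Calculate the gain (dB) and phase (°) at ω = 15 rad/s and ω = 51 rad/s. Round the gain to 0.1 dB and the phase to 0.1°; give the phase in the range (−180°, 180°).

ω = 15: 58.0 dB, -18.4°; ω = 51: 54.9 dB, -14.1°

At s = jω = j15:
zero (s+30): 30 + j15 → |·| = √(30²+15²) = √1125 ≈ 33.541, ∠ = arctan(15/30) ≈ 26.57°
pole (s+15): 15 + j15 → |·| = √(15²+15²) = √450 ≈ 21.213, ∠ = arctan(15/15) ≈ 45.00°
|L| = 500 · 33.541 / 21.213 ≈ 790.58
Gain = 20 log₁₀(790.58) ≈ 57.96 dB
∠L = 26.57° − 45.00° = -18.43°

At s = jω = j51:
zero (s+30): 30 + j51 → |·| = √(30²+51²) = √3501 ≈ 59.169, ∠ = arctan(51/30) ≈ 59.53°
pole (s+15): 15 + j51 → |·| = √(15²+51²) = √2826 ≈ 53.16, ∠ = arctan(51/15) ≈ 73.61°
|L| = 500 · 59.169 / 53.16 ≈ 556.52
Gain = 20 log₁₀(556.52) ≈ 54.91 dB
∠L = 59.53° − 73.61° = -14.08°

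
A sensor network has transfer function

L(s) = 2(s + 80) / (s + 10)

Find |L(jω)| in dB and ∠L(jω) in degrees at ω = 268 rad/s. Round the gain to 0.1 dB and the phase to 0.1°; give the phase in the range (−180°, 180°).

6.4 dB, -14.5°

At s = jω = j268:
zero (s+80): 80 + j268 → |·| = √(80²+268²) = √78224 ≈ 279.69, ∠ = arctan(268/80) ≈ 73.38°
pole (s+10): 10 + j268 → |·| = √(10²+268²) = √71924 ≈ 268.19, ∠ = arctan(268/10) ≈ 87.86°
|L| = 2 · 279.69 / 268.19 ≈ 2.0858
Gain = 20 log₁₀(2.0858) ≈ 6.39 dB
∠L = 73.38° − 87.86° = -14.48°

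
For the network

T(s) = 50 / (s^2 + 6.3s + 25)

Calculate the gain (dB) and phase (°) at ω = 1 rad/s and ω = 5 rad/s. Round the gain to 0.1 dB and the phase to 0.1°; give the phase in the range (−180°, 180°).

At s = jω = j1:
quadratic: (j1)² + 6.3·j1 + 25 = 24 + j6.3 → |·| ≈ 24.813, ∠ ≈ 14.71°
|T| = 50 / 24.813 ≈ 2.0151
Gain = 20 log₁₀(2.0151) ≈ 6.09 dB
∠T = 0.00° − 14.71° = -14.71°

At s = jω = j5:
quadratic: (j5)² + 6.3·j5 + 25 = 0 + j31.5 → |·| ≈ 31.5, ∠ ≈ 90.00°
|T| = 50 / 31.5 ≈ 1.5873
Gain = 20 log₁₀(1.5873) ≈ 4.01 dB
∠T = 0.00° − 90.00° = -90.00°

ω = 1: 6.1 dB, -14.7°; ω = 5: 4.0 dB, -90.0°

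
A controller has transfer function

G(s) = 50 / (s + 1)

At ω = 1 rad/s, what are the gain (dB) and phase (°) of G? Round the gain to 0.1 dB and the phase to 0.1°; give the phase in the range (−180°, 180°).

31.0 dB, -45.0°

Substitute s = j1:
Numerator: 50 = 50 + j0
Denominator: (j1) + 1 = 1 + j1
|N| = √(50² + 0²) ≈ 50, ∠N ≈ 0.00°
|D| = √(1² + 1²) ≈ 1.4142, ∠D ≈ 45.00°
|G| = 50 / 1.4142 ≈ 35.356
Gain = 20 log₁₀(35.356) ≈ 30.97 dB
∠G = 0.00° − 45.00° = -45.00°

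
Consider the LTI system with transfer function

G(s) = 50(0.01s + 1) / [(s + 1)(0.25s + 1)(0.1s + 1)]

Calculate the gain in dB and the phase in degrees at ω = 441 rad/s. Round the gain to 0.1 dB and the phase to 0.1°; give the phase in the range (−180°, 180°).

At ω = 441 rad/s:
zero (1 + j441·0.01) = 1 + j4.41 → |·| ≈ 4.522, ∠ ≈ 77.22°
pole (1 + j441·1) = 1 + j441 → |·| ≈ 441, ∠ ≈ 89.87°
pole (1 + j441·0.25) = 1 + j110.25 → |·| ≈ 110.25, ∠ ≈ 89.48°
pole (1 + j441·0.1) = 1 + j44.1 → |·| ≈ 44.111, ∠ ≈ 88.70°
|G| = 50 · 4.522 / (441 · 110.25 · 44.111) ≈ 0.00010542
Gain = 20 log₁₀(0.00010542) ≈ -79.54 dB
∠G = (77.22°) − (89.87° + 89.48° + 88.70°) = -190.83° ≡ 169.17° (principal value)

-79.5 dB, 169.2°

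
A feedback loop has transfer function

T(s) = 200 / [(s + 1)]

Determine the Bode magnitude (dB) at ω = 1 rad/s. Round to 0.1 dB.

At ω = 1 rad/s:
pole (1 + j1·1) = 1 + j1 → |·| ≈ 1.4142, ∠ ≈ 45.00°
|T| = 200 · 1 / (1.4142) ≈ 141.42
Gain = 20 log₁₀(141.42) ≈ 43.01 dB

43.0 dB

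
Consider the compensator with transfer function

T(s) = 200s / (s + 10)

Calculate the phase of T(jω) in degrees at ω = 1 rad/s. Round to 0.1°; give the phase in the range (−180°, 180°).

84.3°

At s = jω = j1:
zero at origin: s = j1 → |·| = 1, ∠ = 90.00°
pole (s+10): 10 + j1 → |·| = √(10²+1²) = √101 ≈ 10.05, ∠ = arctan(1/10) ≈ 5.71°
∠T = 90.00° − 5.71° = 84.29°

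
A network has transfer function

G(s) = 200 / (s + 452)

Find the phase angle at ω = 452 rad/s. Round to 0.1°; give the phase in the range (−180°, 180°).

At s = jω = j452:
pole (s+452): 452 + j452 → |·| = √(452²+452²) = √408608 ≈ 639.22, ∠ = arctan(452/452) ≈ 45.00°
∠G = 0.00° − 45.00° = -45.00°

-45.0°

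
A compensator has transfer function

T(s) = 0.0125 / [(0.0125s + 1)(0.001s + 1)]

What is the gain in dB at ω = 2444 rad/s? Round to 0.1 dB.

-76.2 dB

At ω = 2444 rad/s:
pole (1 + j2444·0.0125) = 1 + j30.55 → |·| ≈ 30.566, ∠ ≈ 88.13°
pole (1 + j2444·0.001) = 1 + j2.444 → |·| ≈ 2.6407, ∠ ≈ 67.75°
|T| = 0.0125 · 1 / (30.566 · 2.6407) ≈ 0.00015486
Gain = 20 log₁₀(0.00015486) ≈ -76.20 dB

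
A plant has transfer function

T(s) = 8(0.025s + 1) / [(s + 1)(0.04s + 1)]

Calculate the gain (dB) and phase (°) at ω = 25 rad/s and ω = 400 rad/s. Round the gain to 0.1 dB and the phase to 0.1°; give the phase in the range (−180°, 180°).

ω = 25: -11.5 dB, -100.7°; ω = 400: -38.0 dB, -92.0°

At ω = 25 rad/s:
zero (1 + j25·0.025) = 1 + j0.625 → |·| ≈ 1.1792, ∠ ≈ 32.01°
pole (1 + j25·1) = 1 + j25 → |·| ≈ 25.02, ∠ ≈ 87.71°
pole (1 + j25·0.04) = 1 + j1 → |·| ≈ 1.4142, ∠ ≈ 45.00°
|T| = 8 · 1.1792 / (25.02 · 1.4142) ≈ 0.26661
Gain = 20 log₁₀(0.26661) ≈ -11.48 dB
∠T = (32.01°) − (87.71° + 45.00°) = -100.70°

At ω = 400 rad/s:
zero (1 + j400·0.025) = 1 + j10 → |·| ≈ 10.05, ∠ ≈ 84.29°
pole (1 + j400·1) = 1 + j400 → |·| ≈ 400, ∠ ≈ 89.86°
pole (1 + j400·0.04) = 1 + j16 → |·| ≈ 16.031, ∠ ≈ 86.42°
|T| = 8 · 10.05 / (400 · 16.031) ≈ 0.012538
Gain = 20 log₁₀(0.012538) ≈ -38.04 dB
∠T = (84.29°) − (89.86° + 86.42°) = -91.99°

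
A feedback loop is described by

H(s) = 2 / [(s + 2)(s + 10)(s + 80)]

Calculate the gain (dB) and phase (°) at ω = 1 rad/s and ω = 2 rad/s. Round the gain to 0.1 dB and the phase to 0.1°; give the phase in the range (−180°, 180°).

ω = 1: -59.1 dB, -33.0°; ω = 2: -61.2 dB, -57.7°

At s = jω = j1:
pole (s+2): 2 + j1 → |·| = √(2²+1²) = √5 ≈ 2.2361, ∠ = arctan(1/2) ≈ 26.57°
pole (s+10): 10 + j1 → |·| = √(10²+1²) = √101 ≈ 10.05, ∠ = arctan(1/10) ≈ 5.71°
pole (s+80): 80 + j1 → |·| = √(80²+1²) = √6401 ≈ 80.006, ∠ = arctan(1/80) ≈ 0.72°
|H| = 2 / 1798 ≈ 0.0011123
Gain = 20 log₁₀(0.0011123) ≈ -59.08 dB
∠H = 0.00° − 33.00° = -33.00°

At s = jω = j2:
pole (s+2): 2 + j2 → |·| = √(2²+2²) = √8 ≈ 2.8284, ∠ = arctan(2/2) ≈ 45.00°
pole (s+10): 10 + j2 → |·| = √(10²+2²) = √104 ≈ 10.198, ∠ = arctan(2/10) ≈ 11.31°
pole (s+80): 80 + j2 → |·| = √(80²+2²) = √6404 ≈ 80.025, ∠ = arctan(2/80) ≈ 1.43°
|H| = 2 / 2308.2 ≈ 0.00086648
Gain = 20 log₁₀(0.00086648) ≈ -61.24 dB
∠H = 0.00° − 57.74° = -57.74°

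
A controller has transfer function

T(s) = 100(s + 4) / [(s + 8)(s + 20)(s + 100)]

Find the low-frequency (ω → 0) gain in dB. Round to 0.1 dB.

-32.0 dB

T(0) = 100·4 / (8·20·100) = 0.025
20 log₁₀(0.025) ≈ -32.04 dB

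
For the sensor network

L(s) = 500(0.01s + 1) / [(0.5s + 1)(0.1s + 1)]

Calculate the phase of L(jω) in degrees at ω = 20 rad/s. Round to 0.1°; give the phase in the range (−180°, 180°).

-136.4°

At ω = 20 rad/s:
zero (1 + j20·0.01) = 1 + j0.2 → |·| ≈ 1.0198, ∠ ≈ 11.31°
pole (1 + j20·0.5) = 1 + j10 → |·| ≈ 10.05, ∠ ≈ 84.29°
pole (1 + j20·0.1) = 1 + j2 → |·| ≈ 2.2361, ∠ ≈ 63.43°
∠L = (11.31°) − (84.29° + 63.43°) = -136.41°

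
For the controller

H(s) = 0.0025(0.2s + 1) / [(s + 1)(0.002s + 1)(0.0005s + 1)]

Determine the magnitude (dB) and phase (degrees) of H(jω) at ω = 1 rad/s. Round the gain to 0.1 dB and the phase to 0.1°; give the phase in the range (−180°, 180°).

At ω = 1 rad/s:
zero (1 + j1·0.2) = 1 + j0.2 → |·| ≈ 1.0198, ∠ ≈ 11.31°
pole (1 + j1·1) = 1 + j1 → |·| ≈ 1.4142, ∠ ≈ 45.00°
pole (1 + j1·0.002) = 1 + j0.002 → |·| ≈ 1, ∠ ≈ 0.11°
pole (1 + j1·0.0005) = 1 + j0.0005 → |·| ≈ 1, ∠ ≈ 0.03°
|H| = 0.0025 · 1.0198 / (1.4142 · 1 · 1) ≈ 0.0018028
Gain = 20 log₁₀(0.0018028) ≈ -54.88 dB
∠H = (11.31°) − (45.00° + 0.11° + 0.03°) = -33.83°

-54.9 dB, -33.8°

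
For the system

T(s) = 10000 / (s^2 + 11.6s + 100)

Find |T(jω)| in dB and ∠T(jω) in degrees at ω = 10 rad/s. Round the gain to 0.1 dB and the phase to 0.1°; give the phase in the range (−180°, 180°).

38.7 dB, -90.0°

At s = jω = j10:
quadratic: (j10)² + 11.6·j10 + 100 = 0 + j116 → |·| ≈ 116, ∠ ≈ 90.00°
|T| = 10000 / 116 ≈ 86.207
Gain = 20 log₁₀(86.207) ≈ 38.71 dB
∠T = 0.00° − 90.00° = -90.00°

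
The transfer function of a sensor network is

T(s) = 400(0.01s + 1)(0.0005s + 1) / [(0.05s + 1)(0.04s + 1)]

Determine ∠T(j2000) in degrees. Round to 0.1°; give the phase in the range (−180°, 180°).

-46.6°

At ω = 2000 rad/s:
zero (1 + j2000·0.01) = 1 + j20 → |·| ≈ 20.025, ∠ ≈ 87.14°
zero (1 + j2000·0.0005) = 1 + j1 → |·| ≈ 1.4142, ∠ ≈ 45.00°
pole (1 + j2000·0.05) = 1 + j100 → |·| ≈ 100, ∠ ≈ 89.43°
pole (1 + j2000·0.04) = 1 + j80 → |·| ≈ 80.006, ∠ ≈ 89.28°
∠T = (87.14° + 45.00°) − (89.43° + 89.28°) = -46.57°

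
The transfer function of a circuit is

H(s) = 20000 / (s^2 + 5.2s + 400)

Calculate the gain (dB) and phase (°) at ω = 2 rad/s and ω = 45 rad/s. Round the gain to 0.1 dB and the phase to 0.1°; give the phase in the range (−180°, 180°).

At s = jω = j2:
quadratic: (j2)² + 5.2·j2 + 400 = 396 + j10.4 → |·| ≈ 396.14, ∠ ≈ 1.50°
|H| = 20000 / 396.14 ≈ 50.487
Gain = 20 log₁₀(50.487) ≈ 34.06 dB
∠H = 0.00° − 1.50° = -1.50°

At s = jω = j45:
quadratic: (j45)² + 5.2·j45 + 400 = -1625 + j234 → |·| ≈ 1641.8, ∠ ≈ 171.81°
|H| = 20000 / 1641.8 ≈ 12.182
Gain = 20 log₁₀(12.182) ≈ 21.71 dB
∠H = 0.00° − 171.81° = -171.81°

ω = 2: 34.1 dB, -1.5°; ω = 45: 21.7 dB, -171.8°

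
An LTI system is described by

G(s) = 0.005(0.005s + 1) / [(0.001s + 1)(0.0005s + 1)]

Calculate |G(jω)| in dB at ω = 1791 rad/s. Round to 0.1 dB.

At ω = 1791 rad/s:
zero (1 + j1791·0.005) = 1 + j8.955 → |·| ≈ 9.0107, ∠ ≈ 83.63°
pole (1 + j1791·0.001) = 1 + j1.791 → |·| ≈ 2.0513, ∠ ≈ 60.82°
pole (1 + j1791·0.0005) = 1 + j0.8955 → |·| ≈ 1.3424, ∠ ≈ 41.84°
|G| = 0.005 · 9.0107 / (2.0513 · 1.3424) ≈ 0.016361
Gain = 20 log₁₀(0.016361) ≈ -35.72 dB

-35.7 dB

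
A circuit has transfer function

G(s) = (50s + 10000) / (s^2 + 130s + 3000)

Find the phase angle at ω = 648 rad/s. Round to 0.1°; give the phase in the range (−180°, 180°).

Substitute s = j648:
Numerator: 50(j648) + 10000 = 10000 + j32400
Denominator: (j648)^2 + 130(j648) + 3000 = -416904 + j84240
|N| = √(10000² + 32400²) ≈ 33908, ∠N ≈ 72.85°
|D| = √(416904² + 84240²) ≈ 4.2533e+05, ∠D ≈ 168.58°
∠G = 72.85° − 168.58° = -95.73°

-95.7°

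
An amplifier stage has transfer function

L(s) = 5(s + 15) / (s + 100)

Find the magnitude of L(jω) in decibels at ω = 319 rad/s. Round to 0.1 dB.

At s = jω = j319:
zero (s+15): 15 + j319 → |·| = √(15²+319²) = √101986 ≈ 319.35, ∠ = arctan(319/15) ≈ 87.31°
pole (s+100): 100 + j319 → |·| = √(100²+319²) = √111761 ≈ 334.31, ∠ = arctan(319/100) ≈ 72.59°
|L| = 5 · 319.35 / 334.31 ≈ 4.7763
Gain = 20 log₁₀(4.7763) ≈ 13.58 dB

13.6 dB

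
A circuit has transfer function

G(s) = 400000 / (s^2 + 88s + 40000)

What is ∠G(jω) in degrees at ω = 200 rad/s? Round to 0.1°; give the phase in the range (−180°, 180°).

-90.0°

At s = jω = j200:
quadratic: (j200)² + 88·j200 + 40000 = 0 + j17600 → |·| ≈ 17600, ∠ ≈ 90.00°
∠G = 0.00° − 90.00° = -90.00°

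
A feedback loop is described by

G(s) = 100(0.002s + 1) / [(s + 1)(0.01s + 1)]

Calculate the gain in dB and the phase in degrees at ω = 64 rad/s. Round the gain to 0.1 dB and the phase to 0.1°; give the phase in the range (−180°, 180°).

At ω = 64 rad/s:
zero (1 + j64·0.002) = 1 + j0.128 → |·| ≈ 1.0082, ∠ ≈ 7.29°
pole (1 + j64·1) = 1 + j64 → |·| ≈ 64.008, ∠ ≈ 89.10°
pole (1 + j64·0.01) = 1 + j0.64 → |·| ≈ 1.1873, ∠ ≈ 32.62°
|G| = 100 · 1.0082 / (64.008 · 1.1873) ≈ 1.3266
Gain = 20 log₁₀(1.3266) ≈ 2.45 dB
∠G = (7.29°) − (89.10° + 32.62°) = -114.43°

2.5 dB, -114.4°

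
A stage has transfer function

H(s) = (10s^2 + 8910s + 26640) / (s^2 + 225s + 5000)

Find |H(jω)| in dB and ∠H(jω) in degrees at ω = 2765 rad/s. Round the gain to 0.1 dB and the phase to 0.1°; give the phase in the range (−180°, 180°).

Substitute s = j2765:
Numerator: 10(j2765)^2 + 8910(j2765) + 26640 = -76425610 + j24636150
Denominator: (j2765)^2 + 225(j2765) + 5000 = -7640225 + j622125
|N| = √(76425610² + 24636150²) ≈ 8.0298e+07, ∠N ≈ 162.13°
|D| = √(7640225² + 622125²) ≈ 7.6655e+06, ∠D ≈ 175.34°
|H| = 8.0298e+07 / 7.6655e+06 ≈ 10.475
Gain = 20 log₁₀(10.475) ≈ 20.40 dB
∠H = 162.13° − 175.34° = -13.21°

20.4 dB, -13.2°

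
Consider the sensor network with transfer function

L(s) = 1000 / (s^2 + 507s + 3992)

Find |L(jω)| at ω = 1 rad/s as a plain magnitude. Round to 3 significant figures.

Substitute s = j1:
Numerator: 1000 = 1000 + j0
Denominator: (j1)^2 + 507(j1) + 3992 = 3991 + j507
|N| = √(1000² + 0²) ≈ 1000, ∠N ≈ 0.00°
|D| = √(3991² + 507²) ≈ 4023.1, ∠D ≈ 7.24°
|L| = 1000 / 4023.1 ≈ 0.24856

0.249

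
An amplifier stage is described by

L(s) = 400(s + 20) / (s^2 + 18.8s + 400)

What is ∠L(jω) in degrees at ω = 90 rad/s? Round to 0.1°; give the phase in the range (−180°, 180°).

At s = jω = j90:
zero (s+20): 20 + j90 → |·| = √(20²+90²) = √8500 ≈ 92.195, ∠ = arctan(90/20) ≈ 77.47°
quadratic: (j90)² + 18.8·j90 + 400 = -7700 + j1692 → |·| ≈ 7883.7, ∠ ≈ 167.61°
∠L = 77.47° − 167.61° = -90.14°

-90.1°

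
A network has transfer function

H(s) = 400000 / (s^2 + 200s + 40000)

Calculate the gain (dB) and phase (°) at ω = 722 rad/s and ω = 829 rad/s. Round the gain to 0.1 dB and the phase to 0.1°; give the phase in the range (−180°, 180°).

ω = 722: -2.0 dB, -163.3°; ω = 829: -4.5 dB, -165.6°

At s = jω = j722:
quadratic: (j722)² + 200·j722 + 40000 = -481284 + j144400 → |·| ≈ 5.0248e+05, ∠ ≈ 163.30°
|H| = 400000 / 5.0248e+05 ≈ 0.79605
Gain = 20 log₁₀(0.79605) ≈ -1.98 dB
∠H = 0.00° − 163.30° = -163.30°

At s = jω = j829:
quadratic: (j829)² + 200·j829 + 40000 = -647241 + j165800 → |·| ≈ 6.6814e+05, ∠ ≈ 165.63°
|H| = 400000 / 6.6814e+05 ≈ 0.59868
Gain = 20 log₁₀(0.59868) ≈ -4.46 dB
∠H = 0.00° − 165.63° = -165.63°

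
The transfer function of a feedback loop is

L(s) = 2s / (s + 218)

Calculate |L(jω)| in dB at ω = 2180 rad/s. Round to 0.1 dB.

6.0 dB

At s = jω = j2180:
zero at origin: s = j2180 → |·| = 2180, ∠ = 90.00°
pole (s+218): 218 + j2180 → |·| = √(218²+2180²) = √4799924 ≈ 2190.9, ∠ = arctan(2180/218) ≈ 84.29°
|L| = 2 · 2180 / 2190.9 ≈ 1.99
Gain = 20 log₁₀(1.99) ≈ 5.98 dB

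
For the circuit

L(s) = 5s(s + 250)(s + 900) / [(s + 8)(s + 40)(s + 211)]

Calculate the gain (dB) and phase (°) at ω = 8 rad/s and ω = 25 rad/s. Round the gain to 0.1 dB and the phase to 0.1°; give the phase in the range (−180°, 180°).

At s = jω = j8:
zero (s+250): 250 + j8 → |·| = √(250²+8²) = √62564 ≈ 250.13, ∠ = arctan(8/250) ≈ 1.83°
zero (s+900): 900 + j8 → |·| = √(900²+8²) = √810064 ≈ 900.04, ∠ = arctan(8/900) ≈ 0.51°
zero at origin: s = j8 → |·| = 8, ∠ = 90.00°
pole (s+8): 8 + j8 → |·| = √(8²+8²) = √128 ≈ 11.314, ∠ = arctan(8/8) ≈ 45.00°
pole (s+40): 40 + j8 → |·| = √(40²+8²) = √1664 ≈ 40.792, ∠ = arctan(8/40) ≈ 11.31°
pole (s+211): 211 + j8 → |·| = √(211²+8²) = √44585 ≈ 211.15, ∠ = arctan(8/211) ≈ 2.17°
|L| = 5 · 1.801e+06 / 97450 ≈ 92.406
Gain = 20 log₁₀(92.406) ≈ 39.31 dB
∠L = 92.34° − 58.48° = 33.86°

At s = jω = j25:
zero (s+250): 250 + j25 → |·| = √(250²+25²) = √63125 ≈ 251.25, ∠ = arctan(25/250) ≈ 5.71°
zero (s+900): 900 + j25 → |·| = √(900²+25²) = √810625 ≈ 900.35, ∠ = arctan(25/900) ≈ 1.59°
zero at origin: s = j25 → |·| = 25, ∠ = 90.00°
pole (s+8): 8 + j25 → |·| = √(8²+25²) = √689 ≈ 26.249, ∠ = arctan(25/8) ≈ 72.26°
pole (s+40): 40 + j25 → |·| = √(40²+25²) = √2225 ≈ 47.17, ∠ = arctan(25/40) ≈ 32.01°
pole (s+211): 211 + j25 → |·| = √(211²+25²) = √45146 ≈ 212.48, ∠ = arctan(25/211) ≈ 6.76°
|L| = 5 · 5.6553e+06 / 2.6309e+05 ≈ 107.48
Gain = 20 log₁₀(107.48) ≈ 40.63 dB
∠L = 97.30° − 111.03° = -13.73°

ω = 8: 39.3 dB, 33.9°; ω = 25: 40.6 dB, -13.7°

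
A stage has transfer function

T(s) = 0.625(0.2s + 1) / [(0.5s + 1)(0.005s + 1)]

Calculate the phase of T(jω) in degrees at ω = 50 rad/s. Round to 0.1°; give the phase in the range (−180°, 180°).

At ω = 50 rad/s:
zero (1 + j50·0.2) = 1 + j10 → |·| ≈ 10.05, ∠ ≈ 84.29°
pole (1 + j50·0.5) = 1 + j25 → |·| ≈ 25.02, ∠ ≈ 87.71°
pole (1 + j50·0.005) = 1 + j0.25 → |·| ≈ 1.0308, ∠ ≈ 14.04°
∠T = (84.29°) − (87.71° + 14.04°) = -17.46°

-17.5°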